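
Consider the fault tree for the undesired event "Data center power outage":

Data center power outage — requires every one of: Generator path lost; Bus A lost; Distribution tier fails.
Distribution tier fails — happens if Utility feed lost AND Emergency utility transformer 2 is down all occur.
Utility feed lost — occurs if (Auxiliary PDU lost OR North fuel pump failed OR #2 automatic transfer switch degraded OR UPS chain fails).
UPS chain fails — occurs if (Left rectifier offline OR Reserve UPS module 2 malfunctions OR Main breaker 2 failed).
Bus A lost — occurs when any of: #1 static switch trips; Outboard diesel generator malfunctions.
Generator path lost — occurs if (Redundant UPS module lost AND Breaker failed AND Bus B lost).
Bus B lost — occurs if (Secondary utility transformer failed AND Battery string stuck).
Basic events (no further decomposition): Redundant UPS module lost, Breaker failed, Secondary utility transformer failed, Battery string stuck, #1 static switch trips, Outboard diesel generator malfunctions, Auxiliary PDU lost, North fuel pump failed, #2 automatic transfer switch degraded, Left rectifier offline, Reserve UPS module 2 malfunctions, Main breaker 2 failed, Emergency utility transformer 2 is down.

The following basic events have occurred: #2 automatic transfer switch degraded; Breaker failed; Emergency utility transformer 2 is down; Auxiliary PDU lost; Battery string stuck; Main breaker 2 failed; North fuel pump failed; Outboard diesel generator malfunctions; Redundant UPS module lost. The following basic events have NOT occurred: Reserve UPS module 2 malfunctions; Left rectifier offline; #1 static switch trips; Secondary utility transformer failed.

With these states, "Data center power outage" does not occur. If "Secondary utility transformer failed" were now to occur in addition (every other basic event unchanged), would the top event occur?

Counterfactual: set "Secondary utility transformer failed" to occurred.
Bus B lost [AND]: Secondary utility transformer failed=occurs, Battery string stuck=occurs → all inputs occur → occurs.
Generator path lost [AND]: Redundant UPS module lost=occurs, Breaker failed=occurs, Bus B lost=occurs → all inputs occur → occurs.
Bus A lost [OR]: #1 static switch trips=not, Outboard diesel generator malfunctions=occurs → at least one input occurs → occurs.
UPS chain fails [OR]: Left rectifier offline=not, Reserve UPS module 2 malfunctions=not, Main breaker 2 failed=occurs → at least one input occurs → occurs.
Utility feed lost [OR]: Auxiliary PDU lost=occurs, North fuel pump failed=occurs, #2 automatic transfer switch degraded=occurs, UPS chain fails=occurs → at least one input occurs → occurs.
Distribution tier fails [AND]: Utility feed lost=occurs, Emergency utility transformer 2 is down=occurs → all inputs occur → occurs.
Data center power outage [AND]: Generator path lost=occurs, Bus A lost=occurs, Distribution tier fails=occurs → all inputs occur → occurs.

Yes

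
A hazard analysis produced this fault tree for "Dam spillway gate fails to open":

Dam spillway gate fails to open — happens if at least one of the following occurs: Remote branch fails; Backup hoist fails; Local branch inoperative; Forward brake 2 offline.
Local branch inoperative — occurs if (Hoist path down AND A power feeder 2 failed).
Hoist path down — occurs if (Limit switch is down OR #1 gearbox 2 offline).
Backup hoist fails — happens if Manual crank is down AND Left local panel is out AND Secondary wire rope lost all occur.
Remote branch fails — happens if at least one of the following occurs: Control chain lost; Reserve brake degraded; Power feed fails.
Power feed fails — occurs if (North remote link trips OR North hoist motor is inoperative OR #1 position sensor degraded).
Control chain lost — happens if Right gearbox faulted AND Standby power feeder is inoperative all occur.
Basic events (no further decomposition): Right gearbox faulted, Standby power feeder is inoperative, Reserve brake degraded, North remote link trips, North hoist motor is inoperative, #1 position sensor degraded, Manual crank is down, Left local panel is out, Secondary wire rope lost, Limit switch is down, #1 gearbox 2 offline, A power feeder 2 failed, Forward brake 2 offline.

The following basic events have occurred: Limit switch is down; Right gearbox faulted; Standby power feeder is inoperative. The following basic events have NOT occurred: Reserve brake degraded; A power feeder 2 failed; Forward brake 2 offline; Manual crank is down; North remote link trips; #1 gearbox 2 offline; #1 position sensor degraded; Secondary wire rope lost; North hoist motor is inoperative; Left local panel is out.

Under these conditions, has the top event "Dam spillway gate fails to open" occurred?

Yes

Control chain lost [AND]: Right gearbox faulted=occurs, Standby power feeder is inoperative=occurs → all inputs occur → occurs.
Power feed fails [OR]: North remote link trips=not, North hoist motor is inoperative=not, #1 position sensor degraded=not → no input occurs → does not occur.
Remote branch fails [OR]: Control chain lost=occurs, Reserve brake degraded=not, Power feed fails=not → at least one input occurs → occurs.
Backup hoist fails [AND]: Manual crank is down=not, Left local panel is out=not, Secondary wire rope lost=not → not all inputs occur → does not occur.
Hoist path down [OR]: Limit switch is down=occurs, #1 gearbox 2 offline=not → at least one input occurs → occurs.
Local branch inoperative [AND]: Hoist path down=occurs, A power feeder 2 failed=not → not all inputs occur → does not occur.
Dam spillway gate fails to open [OR]: Remote branch fails=occurs, Backup hoist fails=not, Local branch inoperative=not, Forward brake 2 offline=not → at least one input occurs → occurs.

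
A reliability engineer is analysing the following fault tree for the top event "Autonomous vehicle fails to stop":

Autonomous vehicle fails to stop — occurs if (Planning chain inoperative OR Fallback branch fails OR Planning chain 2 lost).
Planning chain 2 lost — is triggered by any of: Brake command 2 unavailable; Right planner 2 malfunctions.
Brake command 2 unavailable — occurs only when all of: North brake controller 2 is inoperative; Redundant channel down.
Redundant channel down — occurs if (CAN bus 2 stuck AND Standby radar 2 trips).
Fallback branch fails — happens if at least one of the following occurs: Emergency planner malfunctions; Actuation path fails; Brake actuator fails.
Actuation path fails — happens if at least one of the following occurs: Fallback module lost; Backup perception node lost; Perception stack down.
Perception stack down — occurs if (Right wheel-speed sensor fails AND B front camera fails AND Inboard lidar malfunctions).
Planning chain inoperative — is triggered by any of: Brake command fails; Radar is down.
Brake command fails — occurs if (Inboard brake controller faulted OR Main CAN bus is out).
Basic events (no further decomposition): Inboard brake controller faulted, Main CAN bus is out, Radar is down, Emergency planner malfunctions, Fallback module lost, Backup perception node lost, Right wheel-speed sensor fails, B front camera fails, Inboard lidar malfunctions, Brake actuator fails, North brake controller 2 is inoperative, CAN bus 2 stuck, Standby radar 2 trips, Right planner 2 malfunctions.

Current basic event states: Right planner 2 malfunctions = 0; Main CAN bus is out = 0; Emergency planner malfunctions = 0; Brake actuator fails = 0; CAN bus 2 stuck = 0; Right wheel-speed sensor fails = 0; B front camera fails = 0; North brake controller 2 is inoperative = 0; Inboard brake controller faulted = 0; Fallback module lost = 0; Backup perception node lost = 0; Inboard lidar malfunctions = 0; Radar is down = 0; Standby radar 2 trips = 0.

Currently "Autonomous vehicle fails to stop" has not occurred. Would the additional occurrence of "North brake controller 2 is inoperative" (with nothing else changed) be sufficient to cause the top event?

No

Counterfactual: set "North brake controller 2 is inoperative" to occurred.
Brake command fails [OR]: Inboard brake controller faulted=not, Main CAN bus is out=not → no input occurs → does not occur.
Planning chain inoperative [OR]: Brake command fails=not, Radar is down=not → no input occurs → does not occur.
Perception stack down [AND]: Right wheel-speed sensor fails=not, B front camera fails=not, Inboard lidar malfunctions=not → not all inputs occur → does not occur.
Actuation path fails [OR]: Fallback module lost=not, Backup perception node lost=not, Perception stack down=not → no input occurs → does not occur.
Fallback branch fails [OR]: Emergency planner malfunctions=not, Actuation path fails=not, Brake actuator fails=not → no input occurs → does not occur.
Redundant channel down [AND]: CAN bus 2 stuck=not, Standby radar 2 trips=not → not all inputs occur → does not occur.
Brake command 2 unavailable [AND]: North brake controller 2 is inoperative=occurs, Redundant channel down=not → not all inputs occur → does not occur.
Planning chain 2 lost [OR]: Brake command 2 unavailable=not, Right planner 2 malfunctions=not → no input occurs → does not occur.
Autonomous vehicle fails to stop [OR]: Planning chain inoperative=not, Fallback branch fails=not, Planning chain 2 lost=not → no input occurs → does not occur.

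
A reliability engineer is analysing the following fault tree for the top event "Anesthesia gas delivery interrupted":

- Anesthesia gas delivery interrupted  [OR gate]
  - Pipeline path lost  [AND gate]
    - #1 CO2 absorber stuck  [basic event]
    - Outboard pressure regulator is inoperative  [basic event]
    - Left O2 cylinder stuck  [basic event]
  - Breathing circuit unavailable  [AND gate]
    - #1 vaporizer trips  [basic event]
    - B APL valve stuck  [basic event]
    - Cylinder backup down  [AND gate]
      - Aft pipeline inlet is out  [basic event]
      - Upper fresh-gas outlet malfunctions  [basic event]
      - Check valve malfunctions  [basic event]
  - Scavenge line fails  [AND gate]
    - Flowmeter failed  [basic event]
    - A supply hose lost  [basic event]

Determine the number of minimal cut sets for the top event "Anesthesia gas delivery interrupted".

Pipeline path lost [AND]: one cut set from each child combined → 1 × 1 × 1 = 1 cut set(s).
Cylinder backup down [AND]: one cut set from each child combined → 1 × 1 × 1 = 1 cut set(s).
Breathing circuit unavailable [AND]: one cut set from each child combined → 1 × 1 × 1 = 1 cut set(s).
Scavenge line fails [AND]: one cut set from each child combined → 1 × 1 = 1 cut set(s).
Anesthesia gas delivery interrupted [OR]: union of children's cut sets → 3 cut set(s).
Minimal cut sets: {#1 CO2 absorber stuck, Left O2 cylinder stuck, Outboard pressure regulator is inoperative}; {#1 vaporizer trips, Aft pipeline inlet is out, B APL valve stuck, Check valve malfunctions, Upper fresh-gas outlet malfunctions}; {A supply hose lost, Flowmeter failed}.

3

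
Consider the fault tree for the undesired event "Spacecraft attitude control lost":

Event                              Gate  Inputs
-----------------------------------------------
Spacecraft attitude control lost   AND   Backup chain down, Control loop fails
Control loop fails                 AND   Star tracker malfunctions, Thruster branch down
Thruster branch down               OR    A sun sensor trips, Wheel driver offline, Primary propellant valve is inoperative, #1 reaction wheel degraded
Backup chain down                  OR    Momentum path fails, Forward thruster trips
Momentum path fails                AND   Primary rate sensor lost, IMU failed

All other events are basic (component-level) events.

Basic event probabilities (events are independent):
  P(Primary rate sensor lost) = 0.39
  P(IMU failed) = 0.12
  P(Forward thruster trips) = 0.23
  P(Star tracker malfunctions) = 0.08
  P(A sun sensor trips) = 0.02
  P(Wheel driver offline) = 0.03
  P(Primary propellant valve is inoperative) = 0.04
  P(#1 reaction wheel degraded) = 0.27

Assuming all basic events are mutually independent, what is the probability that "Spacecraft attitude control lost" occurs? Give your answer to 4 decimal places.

0.0071

P(Momentum path fails) [AND] = 0.39 × 0.12 = 0.046800
P(Backup chain down) [OR] = 1 − (1−0.046800) × (1−0.23) = 0.266036
P(Thruster branch down) [OR] = 1 − (1−0.02) × (1−0.03) × (1−0.04) × (1−0.27) = 0.333820
P(Control loop fails) [AND] = 0.08 × 0.333820 = 0.026706
P(Spacecraft attitude control lost) [AND] = 0.266036 × 0.026706 = 0.007105
Rounded to 4 decimal places: P(Spacecraft attitude control lost) ≈ 0.0071.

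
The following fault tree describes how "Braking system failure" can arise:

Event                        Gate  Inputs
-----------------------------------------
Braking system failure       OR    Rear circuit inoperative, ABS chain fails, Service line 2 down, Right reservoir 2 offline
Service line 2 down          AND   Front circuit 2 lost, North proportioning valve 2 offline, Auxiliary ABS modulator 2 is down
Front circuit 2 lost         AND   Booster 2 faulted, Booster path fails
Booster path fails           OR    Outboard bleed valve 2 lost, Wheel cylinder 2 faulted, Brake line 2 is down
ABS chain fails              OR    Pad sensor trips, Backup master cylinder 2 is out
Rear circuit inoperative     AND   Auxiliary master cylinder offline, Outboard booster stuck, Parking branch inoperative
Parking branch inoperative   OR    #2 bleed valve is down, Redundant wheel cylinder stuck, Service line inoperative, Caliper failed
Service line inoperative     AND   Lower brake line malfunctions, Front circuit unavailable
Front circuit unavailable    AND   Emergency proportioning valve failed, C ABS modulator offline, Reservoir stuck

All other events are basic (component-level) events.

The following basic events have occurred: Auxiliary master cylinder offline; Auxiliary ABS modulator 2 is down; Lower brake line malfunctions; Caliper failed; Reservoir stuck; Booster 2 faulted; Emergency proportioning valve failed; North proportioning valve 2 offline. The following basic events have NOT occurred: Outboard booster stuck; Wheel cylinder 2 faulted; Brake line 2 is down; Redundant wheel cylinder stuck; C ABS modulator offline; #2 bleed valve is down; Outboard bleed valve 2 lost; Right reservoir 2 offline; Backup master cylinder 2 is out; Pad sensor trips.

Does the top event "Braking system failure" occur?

No

Front circuit unavailable [AND]: Emergency proportioning valve failed=occurs, C ABS modulator offline=not, Reservoir stuck=occurs → not all inputs occur → does not occur.
Service line inoperative [AND]: Lower brake line malfunctions=occurs, Front circuit unavailable=not → not all inputs occur → does not occur.
Parking branch inoperative [OR]: #2 bleed valve is down=not, Redundant wheel cylinder stuck=not, Service line inoperative=not, Caliper failed=occurs → at least one input occurs → occurs.
Rear circuit inoperative [AND]: Auxiliary master cylinder offline=occurs, Outboard booster stuck=not, Parking branch inoperative=occurs → not all inputs occur → does not occur.
ABS chain fails [OR]: Pad sensor trips=not, Backup master cylinder 2 is out=not → no input occurs → does not occur.
Booster path fails [OR]: Outboard bleed valve 2 lost=not, Wheel cylinder 2 faulted=not, Brake line 2 is down=not → no input occurs → does not occur.
Front circuit 2 lost [AND]: Booster 2 faulted=occurs, Booster path fails=not → not all inputs occur → does not occur.
Service line 2 down [AND]: Front circuit 2 lost=not, North proportioning valve 2 offline=occurs, Auxiliary ABS modulator 2 is down=occurs → not all inputs occur → does not occur.
Braking system failure [OR]: Rear circuit inoperative=not, ABS chain fails=not, Service line 2 down=not, Right reservoir 2 offline=not → no input occurs → does not occur.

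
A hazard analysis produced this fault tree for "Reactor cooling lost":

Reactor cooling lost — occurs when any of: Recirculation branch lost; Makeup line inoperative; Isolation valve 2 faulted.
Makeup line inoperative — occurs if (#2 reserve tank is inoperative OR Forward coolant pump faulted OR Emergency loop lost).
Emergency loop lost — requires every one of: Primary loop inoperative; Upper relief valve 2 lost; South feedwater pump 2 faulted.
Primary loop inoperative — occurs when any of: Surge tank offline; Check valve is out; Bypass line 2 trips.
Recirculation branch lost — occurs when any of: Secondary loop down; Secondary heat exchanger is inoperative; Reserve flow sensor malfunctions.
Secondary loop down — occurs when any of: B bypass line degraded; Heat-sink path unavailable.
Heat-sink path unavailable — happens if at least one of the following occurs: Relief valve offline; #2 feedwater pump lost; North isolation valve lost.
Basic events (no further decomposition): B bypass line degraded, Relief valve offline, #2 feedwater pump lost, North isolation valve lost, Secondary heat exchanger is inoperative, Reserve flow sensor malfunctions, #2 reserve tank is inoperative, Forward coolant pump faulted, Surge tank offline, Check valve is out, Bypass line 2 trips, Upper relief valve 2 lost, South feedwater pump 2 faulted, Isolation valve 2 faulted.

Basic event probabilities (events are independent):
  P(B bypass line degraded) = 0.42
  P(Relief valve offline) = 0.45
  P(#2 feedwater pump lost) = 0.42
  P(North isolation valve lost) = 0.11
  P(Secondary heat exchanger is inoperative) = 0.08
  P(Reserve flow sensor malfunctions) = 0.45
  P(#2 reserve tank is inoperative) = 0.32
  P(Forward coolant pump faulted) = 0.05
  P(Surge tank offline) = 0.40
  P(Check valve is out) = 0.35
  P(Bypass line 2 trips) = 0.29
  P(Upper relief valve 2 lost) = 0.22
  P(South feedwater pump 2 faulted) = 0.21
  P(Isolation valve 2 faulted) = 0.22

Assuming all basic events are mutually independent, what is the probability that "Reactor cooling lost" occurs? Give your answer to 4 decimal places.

0.9594

P(Heat-sink path unavailable) [OR] = 1 − (1−0.45) × (1−0.42) × (1−0.11) = 0.716090
P(Secondary loop down) [OR] = 1 − (1−0.42) × (1−0.716090) = 0.835332
P(Recirculation branch lost) [OR] = 1 − (1−0.835332) × (1−0.08) × (1−0.45) = 0.916678
P(Primary loop inoperative) [OR] = 1 − (1−0.40) × (1−0.35) × (1−0.29) = 0.723100
P(Emergency loop lost) [AND] = 0.723100 × 0.22 × 0.21 = 0.033407
P(Makeup line inoperative) [OR] = 1 − (1−0.32) × (1−0.05) × (1−0.033407) = 0.375581
P(Reactor cooling lost) [OR] = 1 − (1−0.916678) × (1−0.375581) × (1−0.22) = 0.959418
Rounded to 4 decimal places: P(Reactor cooling lost) ≈ 0.9594.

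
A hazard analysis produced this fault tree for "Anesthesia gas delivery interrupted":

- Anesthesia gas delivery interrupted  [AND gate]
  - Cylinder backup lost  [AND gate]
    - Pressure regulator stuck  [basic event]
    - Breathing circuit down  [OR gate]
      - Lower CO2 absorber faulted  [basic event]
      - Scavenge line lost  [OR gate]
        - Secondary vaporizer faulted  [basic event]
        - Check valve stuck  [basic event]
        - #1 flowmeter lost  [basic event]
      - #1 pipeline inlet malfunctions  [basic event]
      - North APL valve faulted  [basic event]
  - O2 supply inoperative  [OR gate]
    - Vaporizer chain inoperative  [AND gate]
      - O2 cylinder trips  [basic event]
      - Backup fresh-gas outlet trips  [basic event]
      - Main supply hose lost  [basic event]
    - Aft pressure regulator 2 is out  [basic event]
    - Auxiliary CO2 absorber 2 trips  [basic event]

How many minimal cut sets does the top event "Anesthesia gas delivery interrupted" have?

Scavenge line lost [OR]: union of children's cut sets → 3 cut set(s).
Breathing circuit down [OR]: union of children's cut sets → 6 cut set(s).
Cylinder backup lost [AND]: one cut set from each child combined → 1 × 6 = 6 cut set(s).
Vaporizer chain inoperative [AND]: one cut set from each child combined → 1 × 1 × 1 = 1 cut set(s).
O2 supply inoperative [OR]: union of children's cut sets → 3 cut set(s).
Anesthesia gas delivery interrupted [AND]: one cut set from each child combined → 6 × 3 = 18 cut set(s).

18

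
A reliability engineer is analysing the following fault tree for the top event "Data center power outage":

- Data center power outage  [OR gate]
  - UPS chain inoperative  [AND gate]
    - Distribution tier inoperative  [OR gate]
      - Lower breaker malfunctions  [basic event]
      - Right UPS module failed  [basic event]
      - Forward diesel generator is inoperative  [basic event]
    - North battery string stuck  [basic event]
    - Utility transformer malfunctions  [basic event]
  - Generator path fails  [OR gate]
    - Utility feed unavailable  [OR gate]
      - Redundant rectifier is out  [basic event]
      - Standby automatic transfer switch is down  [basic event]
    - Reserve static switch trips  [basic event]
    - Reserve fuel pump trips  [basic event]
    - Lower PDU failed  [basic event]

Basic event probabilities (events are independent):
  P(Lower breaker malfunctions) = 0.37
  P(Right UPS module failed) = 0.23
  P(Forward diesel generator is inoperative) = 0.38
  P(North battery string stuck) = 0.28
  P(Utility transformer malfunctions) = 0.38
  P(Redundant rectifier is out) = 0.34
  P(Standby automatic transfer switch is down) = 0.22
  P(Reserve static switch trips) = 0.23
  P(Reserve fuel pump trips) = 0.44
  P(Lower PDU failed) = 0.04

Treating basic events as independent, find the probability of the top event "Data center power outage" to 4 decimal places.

P(Distribution tier inoperative) [OR] = 1 − (1−0.37) × (1−0.23) × (1−0.38) = 0.699238
P(UPS chain inoperative) [AND] = 0.699238 × 0.28 × 0.38 = 0.074399
P(Utility feed unavailable) [OR] = 1 − (1−0.34) × (1−0.22) = 0.485200
P(Generator path fails) [OR] = 1 − (1−0.485200) × (1−0.23) × (1−0.44) × (1−0.04) = 0.786898
P(Data center power outage) [OR] = 1 − (1−0.074399) × (1−0.786898) = 0.802753
Rounded to 4 decimal places: P(Data center power outage) ≈ 0.8028.

0.8028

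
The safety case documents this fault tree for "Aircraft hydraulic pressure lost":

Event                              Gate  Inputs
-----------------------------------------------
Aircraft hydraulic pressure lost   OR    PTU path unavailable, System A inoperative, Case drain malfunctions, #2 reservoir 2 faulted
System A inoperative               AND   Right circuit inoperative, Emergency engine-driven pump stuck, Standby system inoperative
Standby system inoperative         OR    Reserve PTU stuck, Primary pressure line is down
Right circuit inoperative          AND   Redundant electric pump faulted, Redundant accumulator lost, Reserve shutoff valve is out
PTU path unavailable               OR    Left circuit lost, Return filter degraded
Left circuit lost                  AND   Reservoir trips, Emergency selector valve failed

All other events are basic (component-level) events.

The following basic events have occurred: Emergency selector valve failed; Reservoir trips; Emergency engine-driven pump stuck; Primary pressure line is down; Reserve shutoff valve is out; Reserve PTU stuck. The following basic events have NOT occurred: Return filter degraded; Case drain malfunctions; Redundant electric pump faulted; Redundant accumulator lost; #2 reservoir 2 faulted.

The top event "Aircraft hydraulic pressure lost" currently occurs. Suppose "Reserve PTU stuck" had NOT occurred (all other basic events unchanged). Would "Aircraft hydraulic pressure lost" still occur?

Yes

Counterfactual: set "Reserve PTU stuck" to not occurred.
Left circuit lost [AND]: Reservoir trips=occurs, Emergency selector valve failed=occurs → all inputs occur → occurs.
PTU path unavailable [OR]: Left circuit lost=occurs, Return filter degraded=not → at least one input occurs → occurs.
Right circuit inoperative [AND]: Redundant electric pump faulted=not, Redundant accumulator lost=not, Reserve shutoff valve is out=occurs → not all inputs occur → does not occur.
Standby system inoperative [OR]: Reserve PTU stuck=not, Primary pressure line is down=occurs → at least one input occurs → occurs.
System A inoperative [AND]: Right circuit inoperative=not, Emergency engine-driven pump stuck=occurs, Standby system inoperative=occurs → not all inputs occur → does not occur.
Aircraft hydraulic pressure lost [OR]: PTU path unavailable=occurs, System A inoperative=not, Case drain malfunctions=not, #2 reservoir 2 faulted=not → at least one input occurs → occurs.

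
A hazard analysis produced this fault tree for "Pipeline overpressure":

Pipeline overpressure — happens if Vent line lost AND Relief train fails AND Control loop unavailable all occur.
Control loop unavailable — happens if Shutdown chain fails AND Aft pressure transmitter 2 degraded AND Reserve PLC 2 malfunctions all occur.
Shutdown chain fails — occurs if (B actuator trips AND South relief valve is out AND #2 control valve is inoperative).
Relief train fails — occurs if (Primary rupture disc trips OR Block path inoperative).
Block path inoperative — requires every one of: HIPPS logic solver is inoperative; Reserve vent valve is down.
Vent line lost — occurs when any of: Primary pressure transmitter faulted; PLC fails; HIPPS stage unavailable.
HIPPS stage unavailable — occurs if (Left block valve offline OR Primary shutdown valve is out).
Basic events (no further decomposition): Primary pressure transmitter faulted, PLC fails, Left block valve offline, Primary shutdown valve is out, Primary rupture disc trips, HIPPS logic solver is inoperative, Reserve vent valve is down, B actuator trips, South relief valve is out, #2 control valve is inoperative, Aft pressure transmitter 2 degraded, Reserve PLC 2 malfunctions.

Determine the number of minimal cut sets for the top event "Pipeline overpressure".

HIPPS stage unavailable [OR]: union of children's cut sets → 2 cut set(s).
Vent line lost [OR]: union of children's cut sets → 4 cut set(s).
Block path inoperative [AND]: one cut set from each child combined → 1 × 1 = 1 cut set(s).
Relief train fails [OR]: union of children's cut sets → 2 cut set(s).
Shutdown chain fails [AND]: one cut set from each child combined → 1 × 1 × 1 = 1 cut set(s).
Control loop unavailable [AND]: one cut set from each child combined → 1 × 1 × 1 = 1 cut set(s).
Pipeline overpressure [AND]: one cut set from each child combined → 4 × 2 × 1 = 8 cut set(s).
Minimal cut sets: {#2 control valve is inoperative, Aft pressure transmitter 2 degraded, B actuator trips, Primary pressure transmitter faulted, Primary rupture disc trips, Reserve PLC 2 malfunctions, South relief valve is out}; {#2 control valve is inoperative, Aft pressure transmitter 2 degraded, B actuator trips, HIPPS logic solver is inoperative, Primary pressure transmitter faulted, Reserve PLC 2 malfunctions, Reserve vent valve is down, South relief valve is out}; {#2 control valve is inoperative, Aft pressure transmitter 2 degraded, B actuator trips, PLC fails, Primary rupture disc trips, Reserve PLC 2 malfunctions, South relief valve is out}; {#2 control valve is inoperative, Aft pressure transmitter 2 degraded, B actuator trips, HIPPS logic solver is inoperative, PLC fails, Reserve PLC 2 malfunctions, Reserve vent valve is down, South relief valve is out}; {#2 control valve is inoperative, Aft pressure transmitter 2 degraded, B actuator trips, Left block valve offline, Primary rupture disc trips, Reserve PLC 2 malfunctions, South relief valve is out}; {#2 control valve is inoperative, Aft pressure transmitter 2 degraded, B actuator trips, HIPPS logic solver is inoperative, Left block valve offline, Reserve PLC 2 malfunctions, Reserve vent valve is down, South relief valve is out}; {#2 control valve is inoperative, Aft pressure transmitter 2 degraded, B actuator trips, Primary rupture disc trips, Primary shutdown valve is out, Reserve PLC 2 malfunctions, South relief valve is out}; {#2 control valve is inoperative, Aft pressure transmitter 2 degraded, B actuator trips, HIPPS logic solver is inoperative, Primary shutdown valve is out, Reserve PLC 2 malfunctions, Reserve vent valve is down, South relief valve is out}.

8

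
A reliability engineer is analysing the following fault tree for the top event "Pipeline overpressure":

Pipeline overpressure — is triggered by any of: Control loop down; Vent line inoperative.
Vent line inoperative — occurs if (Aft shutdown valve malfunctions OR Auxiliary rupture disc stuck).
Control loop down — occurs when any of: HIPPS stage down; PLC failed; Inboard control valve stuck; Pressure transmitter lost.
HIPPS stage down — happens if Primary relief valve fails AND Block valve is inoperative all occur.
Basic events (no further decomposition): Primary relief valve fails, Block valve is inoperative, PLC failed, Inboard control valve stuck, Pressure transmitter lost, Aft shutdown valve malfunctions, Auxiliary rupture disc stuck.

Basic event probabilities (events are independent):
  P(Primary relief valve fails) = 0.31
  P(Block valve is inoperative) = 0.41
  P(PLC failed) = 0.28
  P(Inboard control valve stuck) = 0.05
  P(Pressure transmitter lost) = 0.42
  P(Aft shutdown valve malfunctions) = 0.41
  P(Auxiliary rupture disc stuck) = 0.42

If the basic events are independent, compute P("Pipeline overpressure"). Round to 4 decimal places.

P(HIPPS stage down) [AND] = 0.31 × 0.41 = 0.127100
P(Control loop down) [OR] = 1 − (1−0.127100) × (1−0.28) × (1−0.05) × (1−0.42) = 0.653703
P(Vent line inoperative) [OR] = 1 − (1−0.41) × (1−0.42) = 0.657800
P(Pipeline overpressure) [OR] = 1 − (1−0.653703) × (1−0.657800) = 0.881497
Rounded to 4 decimal places: P(Pipeline overpressure) ≈ 0.8815.

0.8815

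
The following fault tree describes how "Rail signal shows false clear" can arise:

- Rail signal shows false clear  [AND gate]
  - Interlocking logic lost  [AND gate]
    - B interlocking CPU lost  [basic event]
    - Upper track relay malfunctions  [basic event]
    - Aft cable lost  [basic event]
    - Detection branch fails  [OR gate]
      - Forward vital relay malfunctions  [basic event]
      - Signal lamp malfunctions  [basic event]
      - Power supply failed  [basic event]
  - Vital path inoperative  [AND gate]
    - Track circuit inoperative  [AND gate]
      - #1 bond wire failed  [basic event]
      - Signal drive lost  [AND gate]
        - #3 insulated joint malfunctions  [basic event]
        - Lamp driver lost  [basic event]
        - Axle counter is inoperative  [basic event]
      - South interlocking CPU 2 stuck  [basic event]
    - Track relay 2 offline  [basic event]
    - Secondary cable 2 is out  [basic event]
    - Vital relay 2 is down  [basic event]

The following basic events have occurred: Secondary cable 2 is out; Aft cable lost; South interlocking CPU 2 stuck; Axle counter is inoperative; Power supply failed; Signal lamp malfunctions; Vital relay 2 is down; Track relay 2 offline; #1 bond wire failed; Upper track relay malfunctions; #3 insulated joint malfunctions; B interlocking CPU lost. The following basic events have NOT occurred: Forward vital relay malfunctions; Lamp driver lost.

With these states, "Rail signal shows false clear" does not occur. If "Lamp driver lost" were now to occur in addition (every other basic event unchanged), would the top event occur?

Yes

Counterfactual: set "Lamp driver lost" to occurred.
Detection branch fails [OR]: Forward vital relay malfunctions=not, Signal lamp malfunctions=occurs, Power supply failed=occurs → at least one input occurs → occurs.
Interlocking logic lost [AND]: B interlocking CPU lost=occurs, Upper track relay malfunctions=occurs, Aft cable lost=occurs, Detection branch fails=occurs → all inputs occur → occurs.
Signal drive lost [AND]: #3 insulated joint malfunctions=occurs, Lamp driver lost=occurs, Axle counter is inoperative=occurs → all inputs occur → occurs.
Track circuit inoperative [AND]: #1 bond wire failed=occurs, Signal drive lost=occurs, South interlocking CPU 2 stuck=occurs → all inputs occur → occurs.
Vital path inoperative [AND]: Track circuit inoperative=occurs, Track relay 2 offline=occurs, Secondary cable 2 is out=occurs, Vital relay 2 is down=occurs → all inputs occur → occurs.
Rail signal shows false clear [AND]: Interlocking logic lost=occurs, Vital path inoperative=occurs → all inputs occur → occurs.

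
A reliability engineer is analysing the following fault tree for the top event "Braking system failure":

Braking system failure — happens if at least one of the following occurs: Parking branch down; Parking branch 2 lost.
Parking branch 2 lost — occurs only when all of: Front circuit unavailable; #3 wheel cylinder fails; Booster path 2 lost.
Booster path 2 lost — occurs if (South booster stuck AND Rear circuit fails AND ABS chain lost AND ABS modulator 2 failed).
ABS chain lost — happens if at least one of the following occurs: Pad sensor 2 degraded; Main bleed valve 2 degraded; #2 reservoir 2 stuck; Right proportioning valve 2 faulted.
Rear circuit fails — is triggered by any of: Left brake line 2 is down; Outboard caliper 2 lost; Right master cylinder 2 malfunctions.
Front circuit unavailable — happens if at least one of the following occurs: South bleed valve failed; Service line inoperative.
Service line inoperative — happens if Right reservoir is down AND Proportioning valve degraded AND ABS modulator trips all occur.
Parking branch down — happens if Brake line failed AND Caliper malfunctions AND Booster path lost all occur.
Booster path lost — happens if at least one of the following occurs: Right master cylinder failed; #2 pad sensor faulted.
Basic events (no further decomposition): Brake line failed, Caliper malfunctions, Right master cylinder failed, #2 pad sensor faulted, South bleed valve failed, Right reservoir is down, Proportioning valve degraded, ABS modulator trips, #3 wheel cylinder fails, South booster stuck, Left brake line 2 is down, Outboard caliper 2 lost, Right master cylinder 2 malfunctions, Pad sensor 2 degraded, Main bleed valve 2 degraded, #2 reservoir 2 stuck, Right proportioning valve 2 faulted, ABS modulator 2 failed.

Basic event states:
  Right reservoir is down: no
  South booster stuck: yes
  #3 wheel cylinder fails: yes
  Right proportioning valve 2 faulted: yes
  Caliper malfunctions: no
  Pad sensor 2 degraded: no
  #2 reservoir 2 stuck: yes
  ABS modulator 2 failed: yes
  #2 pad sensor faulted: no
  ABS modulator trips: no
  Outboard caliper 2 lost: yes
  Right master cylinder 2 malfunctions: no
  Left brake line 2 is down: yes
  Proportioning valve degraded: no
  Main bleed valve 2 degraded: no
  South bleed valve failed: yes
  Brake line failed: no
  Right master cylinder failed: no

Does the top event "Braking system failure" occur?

Yes

Booster path lost [OR]: Right master cylinder failed=not, #2 pad sensor faulted=not → no input occurs → does not occur.
Parking branch down [AND]: Brake line failed=not, Caliper malfunctions=not, Booster path lost=not → not all inputs occur → does not occur.
Service line inoperative [AND]: Right reservoir is down=not, Proportioning valve degraded=not, ABS modulator trips=not → not all inputs occur → does not occur.
Front circuit unavailable [OR]: South bleed valve failed=occurs, Service line inoperative=not → at least one input occurs → occurs.
Rear circuit fails [OR]: Left brake line 2 is down=occurs, Outboard caliper 2 lost=occurs, Right master cylinder 2 malfunctions=not → at least one input occurs → occurs.
ABS chain lost [OR]: Pad sensor 2 degraded=not, Main bleed valve 2 degraded=not, #2 reservoir 2 stuck=occurs, Right proportioning valve 2 faulted=occurs → at least one input occurs → occurs.
Booster path 2 lost [AND]: South booster stuck=occurs, Rear circuit fails=occurs, ABS chain lost=occurs, ABS modulator 2 failed=occurs → all inputs occur → occurs.
Parking branch 2 lost [AND]: Front circuit unavailable=occurs, #3 wheel cylinder fails=occurs, Booster path 2 lost=occurs → all inputs occur → occurs.
Braking system failure [OR]: Parking branch down=not, Parking branch 2 lost=occurs → at least one input occurs → occurs.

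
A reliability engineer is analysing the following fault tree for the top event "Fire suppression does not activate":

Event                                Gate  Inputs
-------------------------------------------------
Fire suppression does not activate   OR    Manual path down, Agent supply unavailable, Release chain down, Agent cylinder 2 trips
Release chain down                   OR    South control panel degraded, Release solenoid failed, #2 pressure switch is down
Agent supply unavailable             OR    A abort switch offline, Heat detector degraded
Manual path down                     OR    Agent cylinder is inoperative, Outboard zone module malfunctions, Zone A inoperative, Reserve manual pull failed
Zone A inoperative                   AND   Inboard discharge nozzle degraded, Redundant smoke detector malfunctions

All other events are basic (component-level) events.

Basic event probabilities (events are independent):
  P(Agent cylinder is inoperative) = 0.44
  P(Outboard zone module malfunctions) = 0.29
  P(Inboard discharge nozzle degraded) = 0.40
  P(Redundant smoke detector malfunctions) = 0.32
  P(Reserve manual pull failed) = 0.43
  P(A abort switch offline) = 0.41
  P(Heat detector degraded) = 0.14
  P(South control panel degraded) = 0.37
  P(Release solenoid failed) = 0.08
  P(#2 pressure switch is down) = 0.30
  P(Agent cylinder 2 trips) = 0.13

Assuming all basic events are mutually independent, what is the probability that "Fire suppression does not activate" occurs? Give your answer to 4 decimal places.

0.9646

P(Zone A inoperative) [AND] = 0.40 × 0.32 = 0.128000
P(Manual path down) [OR] = 1 − (1−0.44) × (1−0.29) × (1−0.128000) × (1−0.43) = 0.802377
P(Agent supply unavailable) [OR] = 1 − (1−0.41) × (1−0.14) = 0.492600
P(Release chain down) [OR] = 1 − (1−0.37) × (1−0.08) × (1−0.30) = 0.594280
P(Fire suppression does not activate) [OR] = 1 − (1−0.802377) × (1−0.492600) × (1−0.594280) × (1−0.13) = 0.964606
Rounded to 4 decimal places: P(Fire suppression does not activate) ≈ 0.9646.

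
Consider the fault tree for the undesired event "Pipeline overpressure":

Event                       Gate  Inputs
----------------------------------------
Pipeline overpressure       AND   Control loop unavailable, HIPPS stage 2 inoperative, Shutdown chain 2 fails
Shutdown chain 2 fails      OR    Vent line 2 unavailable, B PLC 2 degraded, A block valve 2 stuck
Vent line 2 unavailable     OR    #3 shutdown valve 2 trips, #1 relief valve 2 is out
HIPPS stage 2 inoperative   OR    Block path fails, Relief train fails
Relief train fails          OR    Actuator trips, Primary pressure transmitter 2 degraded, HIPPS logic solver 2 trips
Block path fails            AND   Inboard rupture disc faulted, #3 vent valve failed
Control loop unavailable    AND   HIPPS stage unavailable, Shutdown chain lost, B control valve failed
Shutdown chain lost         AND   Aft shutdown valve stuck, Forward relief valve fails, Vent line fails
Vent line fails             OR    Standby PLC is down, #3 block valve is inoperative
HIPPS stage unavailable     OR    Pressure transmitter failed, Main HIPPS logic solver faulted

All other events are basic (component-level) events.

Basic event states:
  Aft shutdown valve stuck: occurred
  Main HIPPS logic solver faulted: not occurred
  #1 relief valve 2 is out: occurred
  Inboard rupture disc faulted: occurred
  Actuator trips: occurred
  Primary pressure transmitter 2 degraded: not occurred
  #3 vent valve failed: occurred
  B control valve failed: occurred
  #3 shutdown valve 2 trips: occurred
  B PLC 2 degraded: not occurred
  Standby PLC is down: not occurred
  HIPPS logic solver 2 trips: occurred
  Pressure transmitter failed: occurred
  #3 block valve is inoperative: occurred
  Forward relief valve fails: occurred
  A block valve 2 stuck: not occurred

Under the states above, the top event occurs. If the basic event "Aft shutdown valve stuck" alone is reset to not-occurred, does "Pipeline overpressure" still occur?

No

Counterfactual: set "Aft shutdown valve stuck" to not occurred.
HIPPS stage unavailable [OR]: Pressure transmitter failed=occurs, Main HIPPS logic solver faulted=not → at least one input occurs → occurs.
Vent line fails [OR]: Standby PLC is down=not, #3 block valve is inoperative=occurs → at least one input occurs → occurs.
Shutdown chain lost [AND]: Aft shutdown valve stuck=not, Forward relief valve fails=occurs, Vent line fails=occurs → not all inputs occur → does not occur.
Control loop unavailable [AND]: HIPPS stage unavailable=occurs, Shutdown chain lost=not, B control valve failed=occurs → not all inputs occur → does not occur.
Block path fails [AND]: Inboard rupture disc faulted=occurs, #3 vent valve failed=occurs → all inputs occur → occurs.
Relief train fails [OR]: Actuator trips=occurs, Primary pressure transmitter 2 degraded=not, HIPPS logic solver 2 trips=occurs → at least one input occurs → occurs.
HIPPS stage 2 inoperative [OR]: Block path fails=occurs, Relief train fails=occurs → at least one input occurs → occurs.
Vent line 2 unavailable [OR]: #3 shutdown valve 2 trips=occurs, #1 relief valve 2 is out=occurs → at least one input occurs → occurs.
Shutdown chain 2 fails [OR]: Vent line 2 unavailable=occurs, B PLC 2 degraded=not, A block valve 2 stuck=not → at least one input occurs → occurs.
Pipeline overpressure [AND]: Control loop unavailable=not, HIPPS stage 2 inoperative=occurs, Shutdown chain 2 fails=occurs → not all inputs occur → does not occur.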